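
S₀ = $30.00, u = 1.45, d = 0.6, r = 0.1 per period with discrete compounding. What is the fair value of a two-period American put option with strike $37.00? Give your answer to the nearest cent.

$9.29

Risk-neutral probability p = (1 + 0.1 − 0.6)/(1.45 − 0.6) = 0.5000/0.8500 = 0.5882
Terminal stock prices: S_uu = 63.08, S_ud = 26.1, S_dd = 10.8
Terminal payoffs (K − S): max(-26.08, 0) = 0, max(10.9, 0) = 10.9, max(26.2, 0) = 26.2
Node u (S = 43.5): continuation = 1/1.1·[0.5882·0.0000 + 0.4118·10.9000] = 4.0802; exercise value = 0.0000 ≤ continuation, so V_u = 4.0802
Node d (S = 18): continuation = 1/1.1·[0.5882·10.9000 + 0.4118·26.2000] = 15.6364; exercise value = 19.0000 > continuation, so V_d = 19.0000 (exercise)
Node 0 (S = 30): continuation = 1/1.1·[0.5882·4.0802 + 0.4118·19.0000] = 9.2942; exercise value = 7.0000 ≤ continuation, so V_0 = 9.2942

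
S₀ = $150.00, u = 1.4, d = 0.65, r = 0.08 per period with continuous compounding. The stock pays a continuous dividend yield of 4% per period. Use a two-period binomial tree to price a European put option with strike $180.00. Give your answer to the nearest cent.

$41.30

Per-period risk-free factor R = e^0.08 = 1.0833; dividend-adjusted growth = e^(0.08−0.04) = 1.0408.
Risk-neutral probability p = (1.0408 − 0.65)/(1.4 − 0.65) = 0.3908/0.7500 = 0.5211
Terminal stock prices: S_uu = 294, S_ud = 136.5, S_dd = 63.38
Terminal payoffs (K − S): max(-114, 0) = 0, max(43.5, 0) = 43.5, max(116.6, 0) = 116.6
Node u (S = 210): V_u = e^(−0.08)·[0.5211·0.0000 + 0.4789·43.5000] = 19.2313
Node d (S = 97.5): V_d = e^(−0.08)·[0.5211·43.5000 + 0.4789·116.6250] = 72.4840
Node 0 (S = 150): V_0 = e^(−0.08)·[0.5211·19.2313 + 0.4789·72.4840] = 41.2956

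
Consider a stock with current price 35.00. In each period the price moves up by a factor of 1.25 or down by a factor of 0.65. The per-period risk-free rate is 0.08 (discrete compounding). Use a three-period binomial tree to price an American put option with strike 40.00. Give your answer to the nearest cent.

Risk-neutral probability p = (1 + 0.08 − 0.65)/(1.25 − 0.65) = 0.4300/0.6000 = 0.7167
Terminal stock prices: S_uuu = 68.36, S_uud = 35.55, S_udd = 18.48, S_ddd = 9.612
Terminal payoffs (K − S): max(-28.36, 0) = 0, max(4.453, 0) = 4.453, max(21.52, 0) = 21.52, max(30.39, 0) = 30.39
Node uu (S = 54.69): continuation = 1/1.08·[0.7167·0.0000 + 0.2833·4.4531] = 1.1683; exercise value = 0.0000 ≤ continuation, so V_uu = 1.1683
Node ud (S = 28.44): continuation = 1/1.08·[0.7167·4.4531 + 0.2833·21.5156] = 8.5995; exercise value = 11.5625 > continuation, so V_ud = 11.5625 (exercise)
Node dd (S = 14.79): continuation = 1/1.08·[0.7167·21.5156 + 0.2833·30.3881] = 22.2495; exercise value = 25.2125 > continuation, so V_dd = 25.2125 (exercise)
Node u (S = 43.75): continuation = 1/1.08·[0.7167·1.1683 + 0.2833·11.5625] = 3.8086; exercise value = 0.0000 ≤ continuation, so V_u = 3.8086
Node d (S = 22.75): continuation = 1/1.08·[0.7167·11.5625 + 0.2833·25.2125] = 14.2870; exercise value = 17.2500 > continuation, so V_d = 17.2500 (exercise)
Node 0 (S = 35): continuation = 1/1.08·[0.7167·3.8086 + 0.2833·17.2500] = 7.0528; exercise value = 5.0000 ≤ continuation, so V_0 = 7.0528

7.05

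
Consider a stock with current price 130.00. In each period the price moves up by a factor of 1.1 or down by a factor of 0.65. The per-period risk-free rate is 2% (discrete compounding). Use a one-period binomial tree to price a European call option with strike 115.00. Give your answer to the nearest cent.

Risk-neutral probability p = (1 + 0.02 − 0.65)/(1.1 − 0.65) = 0.3700/0.4500 = 0.8222
Terminal stock prices: S_u = 143, S_d = 84.5
Terminal payoffs (S − K): max(28, 0) = 28, max(-30.5, 0) = 0
Node 0 (S = 130): V_0 = 1/1.02·[0.8222·28.0000 + 0.1778·0.0000] = 22.5708

22.57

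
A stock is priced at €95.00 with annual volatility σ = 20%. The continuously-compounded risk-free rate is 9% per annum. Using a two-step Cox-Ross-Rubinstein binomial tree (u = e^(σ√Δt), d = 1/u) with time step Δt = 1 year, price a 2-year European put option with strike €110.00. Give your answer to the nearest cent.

CRR parameters: u = e^(σ√Δt) = e^(0.2·√1) = 1.2214, d = 1/u = 0.8187
Per-period rate: rΔt = 0.09·1 = 0.09, so R = e^0.09 = 1.0942
Risk-neutral probability p = (e^0.09 − 0.8187)/(1.2214 − 0.8187) = 0.2754/0.4027 = 0.6840
Terminal stock prices: S_uu = 141.7, S_ud = 95, S_dd = 63.68
Terminal payoffs (K − S): max(-31.72, 0) = 0, max(15, 0) = 15, max(46.32, 0) = 46.32
Node u (S = 116): V_u = e^(−0.09)·[0.6840·0.0000 + 0.3160·15.0000] = 4.3315
Node d (S = 77.78): V_d = e^(−0.09)·[0.6840·15.0000 + 0.3160·46.3196] = 22.7530
Node 0 (S = 95): V_0 = e^(−0.09)·[0.6840·4.3315 + 0.3160·22.7530] = 9.2782

€9.28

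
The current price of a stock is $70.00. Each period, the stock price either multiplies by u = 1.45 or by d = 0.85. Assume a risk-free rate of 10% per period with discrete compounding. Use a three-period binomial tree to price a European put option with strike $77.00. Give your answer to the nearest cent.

$6.24

Risk-neutral probability p = (1 + 0.1 − 0.85)/(1.45 − 0.85) = 0.2500/0.6000 = 0.4167
Terminal stock prices: S_uuu = 213.4, S_uud = 125.1, S_udd = 73.33, S_ddd = 42.99
Terminal payoffs (K − S): max(-136.4, 0) = 0, max(-48.1, 0) = 0, max(3.666, 0) = 3.666, max(34.01, 0) = 34.01
Node uu (S = 147.2): V_uu = 1/1.1·[0.4167·0.0000 + 0.5833·0.0000] = 0.0000
Node ud (S = 86.27): V_ud = 1/1.1·[0.4167·0.0000 + 0.5833·3.6663] = 1.9442
Node dd (S = 50.57): V_dd = 1/1.1·[0.4167·3.6663 + 0.5833·34.0113] = 19.4250
Node u (S = 101.5): V_u = 1/1.1·[0.4167·0.0000 + 0.5833·1.9442] = 1.0310
Node d (S = 59.5): V_d = 1/1.1·[0.4167·1.9442 + 0.5833·19.4250] = 11.0376
Node 0 (S = 70): V_0 = 1/1.1·[0.4167·1.0310 + 0.5833·11.0376] = 6.2438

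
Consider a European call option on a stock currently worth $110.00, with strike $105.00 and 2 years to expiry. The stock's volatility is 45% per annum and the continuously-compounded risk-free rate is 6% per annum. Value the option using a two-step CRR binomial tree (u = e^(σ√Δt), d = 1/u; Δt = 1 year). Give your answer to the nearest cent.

CRR parameters: u = e^(σ√Δt) = e^(0.45·√1) = 1.5683, d = 1/u = 0.6376
Per-period rate: rΔt = 0.06·1 = 0.06, so R = e^0.06 = 1.0618
Risk-neutral probability p = (e^0.06 − 0.6376)/(1.5683 − 0.6376) = 0.4242/0.9307 = 0.4558
Terminal stock prices: S_uu = 270.6, S_ud = 110, S_dd = 44.72
Terminal payoffs (S − K): max(165.6, 0) = 165.6, max(5, 0) = 5, max(-60.28, 0) = 0
Node u (S = 172.5): V_u = e^(−0.06)·[0.4558·165.5563 + 0.5442·5.0000] = 73.6291
Node d (S = 70.14): V_d = e^(−0.06)·[0.4558·5.0000 + 0.5442·0.0000] = 2.1463
Node 0 (S = 110): V_0 = e^(−0.06)·[0.4558·73.6291 + 0.5442·2.1463] = 32.7059

$32.71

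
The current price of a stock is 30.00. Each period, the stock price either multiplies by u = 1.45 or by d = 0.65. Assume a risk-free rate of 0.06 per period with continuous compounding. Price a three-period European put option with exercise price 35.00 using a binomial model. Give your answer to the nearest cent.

7.60

Risk-neutral probability p = (e^0.06 − 0.65)/(1.45 − 0.65) = 0.4118/0.8000 = 0.5148
Terminal stock prices: S_uuu = 91.46, S_uud = 41, S_udd = 18.38, S_ddd = 8.239
Terminal payoffs (K − S): max(-56.46, 0) = 0, max(-5.999, 0) = 0, max(16.62, 0) = 16.62, max(26.76, 0) = 26.76
Node uu (S = 63.08): V_uu = e^(−0.06)·[0.5148·0.0000 + 0.4852·0.0000] = 0.0000
Node ud (S = 28.28): V_ud = e^(−0.06)·[0.5148·0.0000 + 0.4852·16.6212] = 7.5951
Node dd (S = 12.68): V_dd = e^(−0.06)·[0.5148·16.6212 + 0.4852·26.7613] = 20.2868
Node u (S = 43.5): V_u = e^(−0.06)·[0.5148·0.0000 + 0.4852·7.5951] = 3.4705
Node d (S = 19.5): V_d = e^(−0.06)·[0.5148·7.5951 + 0.4852·20.2868] = 12.9522
Node 0 (S = 30): V_0 = e^(−0.06)·[0.5148·3.4705 + 0.4852·12.9522] = 7.6011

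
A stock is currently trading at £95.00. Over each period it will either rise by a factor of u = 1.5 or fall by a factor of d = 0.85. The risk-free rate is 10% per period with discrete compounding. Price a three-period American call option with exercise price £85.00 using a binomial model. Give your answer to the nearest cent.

Risk-neutral probability p = (1 + 0.1 − 0.85)/(1.5 − 0.85) = 0.2500/0.6500 = 0.3846
Terminal stock prices: S_uuu = 320.6, S_uud = 181.7, S_udd = 103, S_ddd = 58.34
Terminal payoffs (S − K): max(235.6, 0) = 235.6, max(96.69, 0) = 96.69, max(17.96, 0) = 17.96, max(-26.66, 0) = 0
Node uu (S = 213.8): continuation = 1/1.1·[0.3846·235.6250 + 0.6154·96.6875] = 136.4773; exercise value = 128.7500 ≤ continuation, so V_uu = 136.4773
Node ud (S = 121.1): continuation = 1/1.1·[0.3846·96.6875 + 0.6154·17.9562] = 43.8523; exercise value = 36.1250 ≤ continuation, so V_ud = 43.8523
Node dd (S = 68.64): continuation = 1/1.1·[0.3846·17.9562 + 0.6154·0.0000] = 6.2784; exercise value = 0.0000 ≤ continuation, so V_dd = 6.2784
Node u (S = 142.5): continuation = 1/1.1·[0.3846·136.4773 + 0.6154·43.8523] = 72.2521; exercise value = 57.5000 ≤ continuation, so V_u = 72.2521
Node d (S = 80.75): continuation = 1/1.1·[0.3846·43.8523 + 0.6154·6.2784] = 18.8454; exercise value = 0.0000 ≤ continuation, so V_d = 18.8454
Node 0 (S = 95): continuation = 1/1.1·[0.3846·72.2521 + 0.6154·18.8454] = 35.8058; exercise value = 10.0000 ≤ continuation, so V_0 = 35.8058

£35.81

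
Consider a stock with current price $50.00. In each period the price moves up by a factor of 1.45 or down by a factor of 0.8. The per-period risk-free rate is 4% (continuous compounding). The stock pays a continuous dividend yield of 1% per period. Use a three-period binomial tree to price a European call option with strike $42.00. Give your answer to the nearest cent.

Per-period risk-free factor R = e^0.04 = 1.0408; dividend-adjusted growth = e^(0.04−0.01) = 1.0305.
Risk-neutral probability p = (1.0305 − 0.8)/(1.45 − 0.8) = 0.2305/0.6500 = 0.3545
Terminal stock prices: S_uuu = 152.4, S_uud = 84.1, S_udd = 46.4, S_ddd = 25.6
Terminal payoffs (S − K): max(110.4, 0) = 110.4, max(42.1, 0) = 42.1, max(4.4, 0) = 4.4, max(-16.4, 0) = 0
Node uu (S = 105.1): V_uu = e^(−0.04)·[0.3545·110.4313 + 0.6455·42.1000] = 63.7258
Node ud (S = 58): V_ud = e^(−0.04)·[0.3545·42.1000 + 0.6455·4.4000] = 17.0697
Node dd (S = 32): V_dd = e^(−0.04)·[0.3545·4.4000 + 0.6455·0.0000] = 1.4988
Node u (S = 72.5): V_u = e^(−0.04)·[0.3545·63.7258 + 0.6455·17.0697] = 32.2935
Node d (S = 40): V_d = e^(−0.04)·[0.3545·17.0697 + 0.6455·1.4988] = 6.7442
Node 0 (S = 50): V_0 = e^(−0.04)·[0.3545·32.2935 + 0.6455·6.7442] = 15.1830

$15.18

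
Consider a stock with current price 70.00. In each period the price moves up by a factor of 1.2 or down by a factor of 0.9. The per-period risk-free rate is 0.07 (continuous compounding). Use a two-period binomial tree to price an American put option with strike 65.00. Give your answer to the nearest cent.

1.30

Risk-neutral probability p = (e^0.07 − 0.9)/(1.2 − 0.9) = 0.1725/0.3000 = 0.5750
Terminal stock prices: S_uu = 100.8, S_ud = 75.6, S_dd = 56.7
Terminal payoffs (K − S): max(-35.8, 0) = 0, max(-10.6, 0) = 0, max(8.3, 0) = 8.3
Node u (S = 84): continuation = e^(−0.07)·[0.5750·0.0000 + 0.4250·0.0000] = 0.0000; exercise value = 0.0000 ≤ continuation, so V_u = 0.0000
Node d (S = 63): continuation = e^(−0.07)·[0.5750·0.0000 + 0.4250·8.3000] = 3.2888; exercise value = 2.0000 ≤ continuation, so V_d = 3.2888
Node 0 (S = 70): continuation = e^(−0.07)·[0.5750·0.0000 + 0.4250·3.2888] = 1.3032; exercise value = 0.0000 ≤ continuation, so V_0 = 1.3032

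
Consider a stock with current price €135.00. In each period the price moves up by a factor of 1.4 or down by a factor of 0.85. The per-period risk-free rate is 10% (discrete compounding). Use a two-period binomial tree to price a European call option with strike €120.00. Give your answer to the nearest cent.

€41.35

Risk-neutral probability p = (1 + 0.1 − 0.85)/(1.4 − 0.85) = 0.2500/0.5500 = 0.4545
Terminal stock prices: S_uu = 264.6, S_ud = 160.7, S_dd = 97.54
Terminal payoffs (S − K): max(144.6, 0) = 144.6, max(40.65, 0) = 40.65, max(-22.46, 0) = 0
Node u (S = 189): V_u = 1/1.1·[0.4545·144.6000 + 0.5455·40.6500] = 79.9091
Node d (S = 114.8): V_d = 1/1.1·[0.4545·40.6500 + 0.5455·0.0000] = 16.7975
Node 0 (S = 135): V_0 = 1/1.1·[0.4545·79.9091 + 0.5455·16.7975] = 41.3496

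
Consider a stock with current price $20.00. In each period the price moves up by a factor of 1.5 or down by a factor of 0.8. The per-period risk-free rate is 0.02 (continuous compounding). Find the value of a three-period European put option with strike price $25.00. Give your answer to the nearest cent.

Risk-neutral probability p = (e^0.02 − 0.8)/(1.5 − 0.8) = 0.2202/0.7000 = 0.3146
Terminal stock prices: S_uuu = 67.5, S_uud = 36, S_udd = 19.2, S_ddd = 10.24
Terminal payoffs (K − S): max(-42.5, 0) = 0, max(-11, 0) = 0, max(5.8, 0) = 5.8, max(14.76, 0) = 14.76
Node uu (S = 45): V_uu = e^(−0.02)·[0.3146·0.0000 + 0.6854·0.0000] = 0.0000
Node ud (S = 24): V_ud = e^(−0.02)·[0.3146·0.0000 + 0.6854·5.8000] = 3.8968
Node dd (S = 12.8): V_dd = e^(−0.02)·[0.3146·5.8000 + 0.6854·14.7600] = 11.7050
Node u (S = 30): V_u = e^(−0.02)·[0.3146·0.0000 + 0.6854·3.8968] = 2.6181
Node d (S = 16): V_d = e^(−0.02)·[0.3146·3.8968 + 0.6854·11.7050] = 9.0656
Node 0 (S = 20): V_0 = e^(−0.02)·[0.3146·2.6181 + 0.6854·9.0656] = 6.8980

$6.90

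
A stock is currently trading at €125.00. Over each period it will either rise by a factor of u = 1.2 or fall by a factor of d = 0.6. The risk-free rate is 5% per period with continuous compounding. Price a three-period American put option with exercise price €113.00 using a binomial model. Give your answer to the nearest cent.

Risk-neutral probability p = (e^0.05 − 0.6)/(1.2 − 0.6) = 0.4513/0.6000 = 0.7521
Terminal stock prices: S_uuu = 216, S_uud = 108, S_udd = 54, S_ddd = 27
Terminal payoffs (K − S): max(-103, 0) = 0, max(5, 0) = 5, max(59, 0) = 59, max(86, 0) = 86
Node uu (S = 180): continuation = e^(−0.05)·[0.7521·0.0000 + 0.2479·5.0000] = 1.1790; exercise value = 0.0000 ≤ continuation, so V_uu = 1.1790
Node ud (S = 90): continuation = e^(−0.05)·[0.7521·5.0000 + 0.2479·59.0000] = 17.4889; exercise value = 23.0000 > continuation, so V_ud = 23.0000 (exercise)
Node dd (S = 45): continuation = e^(−0.05)·[0.7521·59.0000 + 0.2479·86.0000] = 62.4889; exercise value = 68.0000 > continuation, so V_dd = 68.0000 (exercise)
Node u (S = 150): continuation = e^(−0.05)·[0.7521·1.1790 + 0.2479·23.0000] = 6.2667; exercise value = 0.0000 ≤ continuation, so V_u = 6.2667
Node d (S = 75): continuation = e^(−0.05)·[0.7521·23.0000 + 0.2479·68.0000] = 32.4889; exercise value = 38.0000 > continuation, so V_d = 38.0000 (exercise)
Node 0 (S = 125): continuation = e^(−0.05)·[0.7521·6.2667 + 0.2479·38.0000] = 13.4435; exercise value = 0.0000 ≤ continuation, so V_0 = 13.4435

€13.44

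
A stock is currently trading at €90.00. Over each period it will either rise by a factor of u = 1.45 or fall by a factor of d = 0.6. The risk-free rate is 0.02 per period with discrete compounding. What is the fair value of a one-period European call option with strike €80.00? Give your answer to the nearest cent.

Risk-neutral probability p = (1 + 0.02 − 0.6)/(1.45 − 0.6) = 0.4200/0.8500 = 0.4941
Terminal stock prices: S_u = 130.5, S_d = 54
Terminal payoffs (S − K): max(50.5, 0) = 50.5, max(-26, 0) = 0
Node 0 (S = 90): V_0 = 1/1.02·[0.4941·50.5000 + 0.5059·0.0000] = 24.4637

€24.46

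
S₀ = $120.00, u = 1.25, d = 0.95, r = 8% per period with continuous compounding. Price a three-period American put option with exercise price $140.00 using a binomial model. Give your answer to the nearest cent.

Risk-neutral probability p = (e^0.08 − 0.95)/(1.25 − 0.95) = 0.1333/0.3000 = 0.4443
Terminal stock prices: S_uuu = 234.4, S_uud = 178.1, S_udd = 135.4, S_ddd = 102.9
Terminal payoffs (K − S): max(-94.38, 0) = 0, max(-38.12, 0) = 0, max(4.625, 0) = 4.625, max(37.12, 0) = 37.12
Node uu (S = 187.5): continuation = e^(−0.08)·[0.4443·0.0000 + 0.5557·0.0000] = 0.0000; exercise value = 0.0000 ≤ continuation, so V_uu = 0.0000
Node ud (S = 142.5): continuation = e^(−0.08)·[0.4443·0.0000 + 0.5557·4.6250] = 2.3726; exercise value = 0.0000 ≤ continuation, so V_ud = 2.3726
Node dd (S = 108.3): continuation = e^(−0.08)·[0.4443·4.6250 + 0.5557·37.1150] = 20.9363; exercise value = 31.7000 > continuation, so V_dd = 31.7000 (exercise)
Node u (S = 150): continuation = e^(−0.08)·[0.4443·0.0000 + 0.5557·2.3726] = 1.2171; exercise value = 0.0000 ≤ continuation, so V_u = 1.2171
Node d (S = 114): continuation = e^(−0.08)·[0.4443·2.3726 + 0.5557·31.7000] = 17.2347; exercise value = 26.0000 > continuation, so V_d = 26.0000 (exercise)
Node 0 (S = 120): continuation = e^(−0.08)·[0.4443·1.2171 + 0.5557·26.0000] = 13.8368; exercise value = 20.0000 > continuation, so V_0 = 20.0000 (exercise)

$20.00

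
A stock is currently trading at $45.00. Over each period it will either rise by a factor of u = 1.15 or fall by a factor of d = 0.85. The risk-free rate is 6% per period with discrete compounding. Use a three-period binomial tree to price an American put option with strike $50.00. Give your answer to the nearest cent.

Risk-neutral probability p = (1 + 0.06 − 0.85)/(1.15 − 0.85) = 0.2100/0.3000 = 0.7000
Terminal stock prices: S_uuu = 68.44, S_uud = 50.59, S_udd = 37.39, S_ddd = 27.64
Terminal payoffs (K − S): max(-18.44, 0) = 0, max(-0.5856, 0) = 0, max(12.61, 0) = 12.61, max(22.36, 0) = 22.36
Node uu (S = 59.51): continuation = 1/1.06·[0.7000·0.0000 + 0.3000·0.0000] = 0.0000; exercise value = 0.0000 ≤ continuation, so V_uu = 0.0000
Node ud (S = 43.99): continuation = 1/1.06·[0.7000·0.0000 + 0.3000·12.6106] = 3.5690; exercise value = 6.0125 > continuation, so V_ud = 6.0125 (exercise)
Node dd (S = 32.51): continuation = 1/1.06·[0.7000·12.6106 + 0.3000·22.3644] = 14.6573; exercise value = 17.4875 > continuation, so V_dd = 17.4875 (exercise)
Node u (S = 51.75): continuation = 1/1.06·[0.7000·0.0000 + 0.3000·6.0125] = 1.7017; exercise value = 0.0000 ≤ continuation, so V_u = 1.7017
Node d (S = 38.25): continuation = 1/1.06·[0.7000·6.0125 + 0.3000·17.4875] = 8.9198; exercise value = 11.7500 > continuation, so V_d = 11.7500 (exercise)
Node 0 (S = 45): continuation = 1/1.06·[0.7000·1.7017 + 0.3000·11.7500] = 4.4492; exercise value = 5.0000 > continuation, so V_0 = 5.0000 (exercise)

$5.00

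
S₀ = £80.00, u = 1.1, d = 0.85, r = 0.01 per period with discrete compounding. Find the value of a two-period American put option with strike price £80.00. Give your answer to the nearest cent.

Risk-neutral probability p = (1 + 0.01 − 0.85)/(1.1 − 0.85) = 0.1600/0.2500 = 0.6400
Terminal stock prices: S_uu = 96.8, S_ud = 74.8, S_dd = 57.8
Terminal payoffs (K − S): max(-16.8, 0) = 0, max(5.2, 0) = 5.2, max(22.2, 0) = 22.2
Node u (S = 88): continuation = 1/1.01·[0.6400·0.0000 + 0.3600·5.2000] = 1.8535; exercise value = 0.0000 ≤ continuation, so V_u = 1.8535
Node d (S = 68): continuation = 1/1.01·[0.6400·5.2000 + 0.3600·22.2000] = 11.2079; exercise value = 12.0000 > continuation, so V_d = 12.0000 (exercise)
Node 0 (S = 80): continuation = 1/1.01·[0.6400·1.8535 + 0.3600·12.0000] = 5.4517; exercise value = 0.0000 ≤ continuation, so V_0 = 5.4517

£5.45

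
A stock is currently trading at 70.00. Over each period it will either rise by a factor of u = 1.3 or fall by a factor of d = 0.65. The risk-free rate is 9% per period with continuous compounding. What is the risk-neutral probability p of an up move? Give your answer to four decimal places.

Risk-neutral probability p = (e^0.09 − 0.65)/(1.3 − 0.65) = 0.4442/0.6500 = 0.6833

p = 0.6833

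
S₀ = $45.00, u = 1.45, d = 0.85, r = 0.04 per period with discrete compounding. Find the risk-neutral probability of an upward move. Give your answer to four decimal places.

Risk-neutral probability p = (1 + 0.04 − 0.85)/(1.45 − 0.85) = 0.1900/0.6000 = 0.3167

p = 0.3167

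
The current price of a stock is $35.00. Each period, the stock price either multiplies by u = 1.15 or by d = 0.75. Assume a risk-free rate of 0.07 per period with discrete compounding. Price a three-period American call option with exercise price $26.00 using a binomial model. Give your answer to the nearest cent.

$14.11

Risk-neutral probability p = (1 + 0.07 − 0.75)/(1.15 − 0.75) = 0.3200/0.4000 = 0.8000
Terminal stock prices: S_uuu = 53.23, S_uud = 34.72, S_udd = 22.64, S_ddd = 14.77
Terminal payoffs (S − K): max(27.23, 0) = 27.23, max(8.716, 0) = 8.716, max(-3.359, 0) = 0, max(-11.23, 0) = 0
Node uu (S = 46.29): continuation = 1/1.07·[0.8000·27.2306 + 0.2000·8.7156] = 21.9884; exercise value = 20.2875 ≤ continuation, so V_uu = 21.9884
Node ud (S = 30.19): continuation = 1/1.07·[0.8000·8.7156 + 0.2000·0.0000] = 6.5164; exercise value = 4.1875 ≤ continuation, so V_ud = 6.5164
Node dd (S = 19.69): continuation = 1/1.07·[0.8000·0.0000 + 0.2000·0.0000] = 0.0000; exercise value = 0.0000 ≤ continuation, so V_dd = 0.0000
Node u (S = 40.25): continuation = 1/1.07·[0.8000·21.9884 + 0.2000·6.5164] = 17.6580; exercise value = 14.2500 ≤ continuation, so V_u = 17.6580
Node d (S = 26.25): continuation = 1/1.07·[0.8000·6.5164 + 0.2000·0.0000] = 4.8720; exercise value = 0.2500 ≤ continuation, so V_d = 4.8720
Node 0 (S = 35): continuation = 1/1.07·[0.8000·17.6580 + 0.2000·4.8720] = 14.1129; exercise value = 9.0000 ≤ continuation, so V_0 = 14.1129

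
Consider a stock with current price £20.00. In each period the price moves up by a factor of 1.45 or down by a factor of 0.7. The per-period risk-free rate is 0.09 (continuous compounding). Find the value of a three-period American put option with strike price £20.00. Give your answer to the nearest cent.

£3.12

Risk-neutral probability p = (e^0.09 − 0.7)/(1.45 − 0.7) = 0.3942/0.7500 = 0.5256
Terminal stock prices: S_uuu = 60.97, S_uud = 29.43, S_udd = 14.21, S_ddd = 6.86
Terminal payoffs (K − S): max(-40.97, 0) = 0, max(-9.435, 0) = 0, max(5.79, 0) = 5.79, max(13.14, 0) = 13.14
Node uu (S = 42.05): continuation = e^(−0.09)·[0.5256·0.0000 + 0.4744·0.0000] = 0.0000; exercise value = 0.0000 ≤ continuation, so V_uu = 0.0000
Node ud (S = 20.3): continuation = e^(−0.09)·[0.5256·0.0000 + 0.4744·5.7900] = 2.5105; exercise value = 0.0000 ≤ continuation, so V_ud = 2.5105
Node dd (S = 9.8): continuation = e^(−0.09)·[0.5256·5.7900 + 0.4744·13.1400] = 8.4786; exercise value = 10.2000 > continuation, so V_dd = 10.2000 (exercise)
Node u (S = 29): continuation = e^(−0.09)·[0.5256·0.0000 + 0.4744·2.5105] = 1.0886; exercise value = 0.0000 ≤ continuation, so V_u = 1.0886
Node d (S = 14): continuation = e^(−0.09)·[0.5256·2.5105 + 0.4744·10.2000] = 5.6286; exercise value = 6.0000 > continuation, so V_d = 6.0000 (exercise)
Node 0 (S = 20): continuation = e^(−0.09)·[0.5256·1.0886 + 0.4744·6.0000] = 3.1245; exercise value = 0.0000 ≤ continuation, so V_0 = 3.1245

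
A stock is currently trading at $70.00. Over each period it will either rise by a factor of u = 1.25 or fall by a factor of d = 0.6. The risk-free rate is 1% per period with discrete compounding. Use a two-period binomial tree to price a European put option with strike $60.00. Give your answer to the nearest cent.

$8.08

Risk-neutral probability p = (1 + 0.01 − 0.6)/(1.25 − 0.6) = 0.4100/0.6500 = 0.6308
Terminal stock prices: S_uu = 109.4, S_ud = 52.5, S_dd = 25.2
Terminal payoffs (K − S): max(-49.38, 0) = 0, max(7.5, 0) = 7.5, max(34.8, 0) = 34.8
Node u (S = 87.5): V_u = 1/1.01·[0.6308·0.0000 + 0.3692·7.5000] = 2.7418
Node d (S = 42): V_d = 1/1.01·[0.6308·7.5000 + 0.3692·34.8000] = 17.4059
Node 0 (S = 70): V_0 = 1/1.01·[0.6308·2.7418 + 0.3692·17.4059] = 8.0755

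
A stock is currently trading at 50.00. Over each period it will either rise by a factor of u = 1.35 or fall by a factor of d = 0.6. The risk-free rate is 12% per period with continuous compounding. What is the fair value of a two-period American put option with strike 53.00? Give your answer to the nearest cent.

Risk-neutral probability p = (e^0.12 − 0.6)/(1.35 − 0.6) = 0.5275/0.7500 = 0.7033
Terminal stock prices: S_uu = 91.13, S_ud = 40.5, S_dd = 18
Terminal payoffs (K − S): max(-38.13, 0) = 0, max(12.5, 0) = 12.5, max(35, 0) = 35
Node u (S = 67.5): continuation = e^(−0.12)·[0.7033·0.0000 + 0.2967·12.5000] = 3.2890; exercise value = 0.0000 ≤ continuation, so V_u = 3.2890
Node d (S = 30): continuation = e^(−0.12)·[0.7033·12.5000 + 0.2967·35.0000] = 17.0068; exercise value = 23.0000 > continuation, so V_d = 23.0000 (exercise)
Node 0 (S = 50): continuation = e^(−0.12)·[0.7033·3.2890 + 0.2967·23.0000] = 8.1035; exercise value = 3.0000 ≤ continuation, so V_0 = 8.1035

8.10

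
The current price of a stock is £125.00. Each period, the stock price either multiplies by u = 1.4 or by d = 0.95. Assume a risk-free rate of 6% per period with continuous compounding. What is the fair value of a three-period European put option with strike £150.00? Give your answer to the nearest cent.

Risk-neutral probability p = (e^0.06 − 0.95)/(1.4 − 0.95) = 0.1118/0.4500 = 0.2485
Terminal stock prices: S_uuu = 343, S_uud = 232.7, S_udd = 157.9, S_ddd = 107.2
Terminal payoffs (K − S): max(-193, 0) = 0, max(-82.75, 0) = 0, max(-7.938, 0) = 0, max(42.83, 0) = 42.83
Node uu (S = 245): V_uu = e^(−0.06)·[0.2485·0.0000 + 0.7515·0.0000] = 0.0000
Node ud (S = 166.2): V_ud = e^(−0.06)·[0.2485·0.0000 + 0.7515·0.0000] = 0.0000
Node dd (S = 112.8): V_dd = e^(−0.06)·[0.2485·0.0000 + 0.7515·42.8281] = 30.3100
Node u (S = 175): V_u = e^(−0.06)·[0.2485·0.0000 + 0.7515·0.0000] = 0.0000
Node d (S = 118.8): V_d = e^(−0.06)·[0.2485·0.0000 + 0.7515·30.3100] = 21.4507
Node 0 (S = 125): V_0 = e^(−0.06)·[0.2485·0.0000 + 0.7515·21.4507] = 15.1809

£15.18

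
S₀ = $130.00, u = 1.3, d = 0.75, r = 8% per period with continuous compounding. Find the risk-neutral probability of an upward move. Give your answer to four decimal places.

Risk-neutral probability p = (e^0.08 − 0.75)/(1.3 − 0.75) = 0.3333/0.5500 = 0.6060

p = 0.6060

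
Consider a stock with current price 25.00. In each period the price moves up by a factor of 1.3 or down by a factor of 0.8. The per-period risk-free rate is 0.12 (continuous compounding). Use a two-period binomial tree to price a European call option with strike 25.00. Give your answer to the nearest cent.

6.18

Risk-neutral probability p = (e^0.12 − 0.8)/(1.3 − 0.8) = 0.3275/0.5000 = 0.6550
Terminal stock prices: S_uu = 42.25, S_ud = 26, S_dd = 16
Terminal payoffs (S − K): max(17.25, 0) = 17.25, max(1, 0) = 1, max(-9, 0) = 0
Node u (S = 32.5): V_u = e^(−0.12)·[0.6550·17.2500 + 0.3450·1.0000] = 10.3270
Node d (S = 20): V_d = e^(−0.12)·[0.6550·1.0000 + 0.3450·0.0000] = 0.5809
Node 0 (S = 25): V_0 = e^(−0.12)·[0.6550·10.3270 + 0.3450·0.5809] = 6.1770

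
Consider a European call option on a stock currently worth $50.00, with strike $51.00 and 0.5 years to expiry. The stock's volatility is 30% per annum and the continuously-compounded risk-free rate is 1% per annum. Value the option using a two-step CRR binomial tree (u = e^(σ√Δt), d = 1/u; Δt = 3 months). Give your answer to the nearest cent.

$3.64

CRR parameters: u = e^(σ√Δt) = e^(0.3·√0.25) = 1.1618, d = 1/u = 0.8607
Per-period rate: rΔt = 0.01·0.25 = 0.0025, so R = e^0.0025 = 1.0025
Risk-neutral probability p = (e^0.0025 − 0.8607)/(1.1618 − 0.8607) = 0.1418/0.3011 = 0.4709
Terminal stock prices: S_uu = 67.49, S_ud = 50, S_dd = 37.04
Terminal payoffs (S − K): max(16.49, 0) = 16.49, max(-1, 0) = 0, max(-13.96, 0) = 0
Node u (S = 58.09): V_u = e^(−0.0025)·[0.4709·16.4929 + 0.5291·0.0000] = 7.7468
Node d (S = 43.04): V_d = e^(−0.0025)·[0.4709·0.0000 + 0.5291·0.0000] = 0.0000
Node 0 (S = 50): V_0 = e^(−0.0025)·[0.4709·7.7468 + 0.5291·0.0000] = 3.6387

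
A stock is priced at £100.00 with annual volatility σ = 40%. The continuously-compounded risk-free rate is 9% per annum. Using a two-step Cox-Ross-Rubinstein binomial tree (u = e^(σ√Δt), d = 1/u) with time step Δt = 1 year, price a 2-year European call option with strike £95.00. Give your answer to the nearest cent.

£30.45

CRR parameters: u = e^(σ√Δt) = e^(0.4·√1) = 1.4918, d = 1/u = 0.6703
Per-period rate: rΔt = 0.09·1 = 0.09, so R = e^0.09 = 1.0942
Risk-neutral probability p = (e^0.09 − 0.6703)/(1.4918 − 0.6703) = 0.4239/0.8215 = 0.5159
Terminal stock prices: S_uu = 222.6, S_ud = 100, S_dd = 44.93
Terminal payoffs (S − K): max(127.6, 0) = 127.6, max(5, 0) = 5, max(-50.07, 0) = 0
Node u (S = 149.2): V_u = e^(−0.09)·[0.5159·127.5541 + 0.4841·5.0000] = 62.3590
Node d (S = 67.03): V_d = e^(−0.09)·[0.5159·5.0000 + 0.4841·0.0000] = 2.3577
Node 0 (S = 100): V_0 = e^(−0.09)·[0.5159·62.3590 + 0.4841·2.3577] = 30.4479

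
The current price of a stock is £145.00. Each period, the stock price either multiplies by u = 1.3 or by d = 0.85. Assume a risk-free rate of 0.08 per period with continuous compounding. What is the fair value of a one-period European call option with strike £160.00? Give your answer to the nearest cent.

Risk-neutral probability p = (e^0.08 − 0.85)/(1.3 − 0.85) = 0.2333/0.4500 = 0.5184
Terminal stock prices: S_u = 188.5, S_d = 123.2
Terminal payoffs (S − K): max(28.5, 0) = 28.5, max(-36.75, 0) = 0
Node 0 (S = 145): V_0 = e^(−0.08)·[0.5184·28.5000 + 0.4816·0.0000] = 13.6389

£13.64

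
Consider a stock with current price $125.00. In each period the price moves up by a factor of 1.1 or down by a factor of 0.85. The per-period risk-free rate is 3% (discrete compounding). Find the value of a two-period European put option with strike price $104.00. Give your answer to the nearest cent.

Risk-neutral probability p = (1 + 0.03 − 0.85)/(1.1 − 0.85) = 0.1800/0.2500 = 0.7200
Terminal stock prices: S_uu = 151.3, S_ud = 116.9, S_dd = 90.31
Terminal payoffs (K − S): max(-47.25, 0) = 0, max(-12.88, 0) = 0, max(13.69, 0) = 13.69
Node u (S = 137.5): V_u = 1/1.03·[0.7200·0.0000 + 0.2800·0.0000] = 0.0000
Node d (S = 106.2): V_d = 1/1.03·[0.7200·0.0000 + 0.2800·13.6875] = 3.7209
Node 0 (S = 125): V_0 = 1/1.03·[0.7200·0.0000 + 0.2800·3.7209] = 1.0115

$1.01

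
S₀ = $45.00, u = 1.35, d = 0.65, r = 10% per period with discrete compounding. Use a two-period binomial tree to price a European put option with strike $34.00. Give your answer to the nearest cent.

$1.58

Risk-neutral probability p = (1 + 0.1 − 0.65)/(1.35 − 0.65) = 0.4500/0.7000 = 0.6429
Terminal stock prices: S_uu = 82.01, S_ud = 39.49, S_dd = 19.01
Terminal payoffs (K − S): max(-48.01, 0) = 0, max(-5.488, 0) = 0, max(14.99, 0) = 14.99
Node u (S = 60.75): V_u = 1/1.1·[0.6429·0.0000 + 0.3571·0.0000] = 0.0000
Node d (S = 29.25): V_d = 1/1.1·[0.6429·0.0000 + 0.3571·14.9875] = 4.8661
Node 0 (S = 45): V_0 = 1/1.1·[0.6429·0.0000 + 0.3571·4.8661] = 1.5799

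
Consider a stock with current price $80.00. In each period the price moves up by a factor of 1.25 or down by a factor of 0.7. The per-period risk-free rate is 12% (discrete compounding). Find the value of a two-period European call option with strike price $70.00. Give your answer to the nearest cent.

$25.57

Risk-neutral probability p = (1 + 0.12 − 0.7)/(1.25 − 0.7) = 0.4200/0.5500 = 0.7636
Terminal stock prices: S_uu = 125, S_ud = 70, S_dd = 39.2
Terminal payoffs (S − K): max(55, 0) = 55, max(0, 0) = 0, max(-30.8, 0) = 0
Node u (S = 100): V_u = 1/1.12·[0.7636·55.0000 + 0.2364·0.0000] = 37.5000
Node d (S = 56): V_d = 1/1.12·[0.7636·0.0000 + 0.2364·0.0000] = 0.0000
Node 0 (S = 80): V_0 = 1/1.12·[0.7636·37.5000 + 0.2364·0.0000] = 25.5682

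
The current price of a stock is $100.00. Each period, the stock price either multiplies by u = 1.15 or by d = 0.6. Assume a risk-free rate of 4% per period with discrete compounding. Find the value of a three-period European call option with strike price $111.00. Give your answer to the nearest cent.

$18.70

Risk-neutral probability p = (1 + 0.04 − 0.6)/(1.15 − 0.6) = 0.4400/0.5500 = 0.8000
Terminal stock prices: S_uuu = 152.1, S_uud = 79.35, S_udd = 41.4, S_ddd = 21.6
Terminal payoffs (S − K): max(41.09, 0) = 41.09, max(-31.65, 0) = 0, max(-69.6, 0) = 0, max(-89.4, 0) = 0
Node uu (S = 132.2): V_uu = 1/1.04·[0.8000·41.0875 + 0.2000·0.0000] = 31.6058
Node ud (S = 69): V_ud = 1/1.04·[0.8000·0.0000 + 0.2000·0.0000] = 0.0000
Node dd (S = 36): V_dd = 1/1.04·[0.8000·0.0000 + 0.2000·0.0000] = 0.0000
Node u (S = 115): V_u = 1/1.04·[0.8000·31.6058 + 0.2000·0.0000] = 24.3121
Node d (S = 60): V_d = 1/1.04·[0.8000·0.0000 + 0.2000·0.0000] = 0.0000
Node 0 (S = 100): V_0 = 1/1.04·[0.8000·24.3121 + 0.2000·0.0000] = 18.7016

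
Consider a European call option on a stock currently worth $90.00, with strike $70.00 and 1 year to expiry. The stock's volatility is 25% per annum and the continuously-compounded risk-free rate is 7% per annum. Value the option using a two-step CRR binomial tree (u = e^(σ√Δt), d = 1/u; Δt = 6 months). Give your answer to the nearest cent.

$25.98

CRR parameters: u = e^(σ√Δt) = e^(0.25·√0.5) = 1.1934, d = 1/u = 0.8380
Per-period rate: rΔt = 0.07·0.5 = 0.035, so R = e^0.035 = 1.0356
Risk-neutral probability p = (e^0.035 − 0.8380)/(1.1934 − 0.8380) = 0.1977/0.3554 = 0.5561
Terminal stock prices: S_uu = 128.2, S_ud = 90, S_dd = 63.2
Terminal payoffs (S − K): max(58.17, 0) = 58.17, max(20, 0) = 20, max(-6.803, 0) = 0
Node u (S = 107.4): V_u = e^(−0.035)·[0.5561·58.1707 + 0.4439·20.0000] = 39.8104
Node d (S = 75.42): V_d = e^(−0.035)·[0.5561·20.0000 + 0.4439·0.0000] = 10.7403
Node 0 (S = 90): V_0 = e^(−0.035)·[0.5561·39.8104 + 0.4439·10.7403] = 25.9821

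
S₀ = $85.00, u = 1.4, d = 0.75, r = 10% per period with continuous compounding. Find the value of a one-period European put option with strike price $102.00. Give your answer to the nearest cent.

$15.70

Risk-neutral probability p = (e^0.1 − 0.75)/(1.4 − 0.75) = 0.3552/0.6500 = 0.5464
Terminal stock prices: S_u = 119, S_d = 63.75
Terminal payoffs (K − S): max(-17, 0) = 0, max(38.25, 0) = 38.25
Node 0 (S = 85): V_0 = e^(−0.1)·[0.5464·0.0000 + 0.4536·38.2500] = 15.6985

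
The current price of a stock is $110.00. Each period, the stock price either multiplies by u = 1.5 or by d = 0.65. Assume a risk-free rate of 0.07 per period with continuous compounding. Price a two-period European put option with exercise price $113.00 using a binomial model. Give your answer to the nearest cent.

Risk-neutral probability p = (e^0.07 − 0.65)/(1.5 − 0.65) = 0.4225/0.8500 = 0.4971
Terminal stock prices: S_uu = 247.5, S_ud = 107.2, S_dd = 46.48
Terminal payoffs (K − S): max(-134.5, 0) = 0, max(5.75, 0) = 5.75, max(66.53, 0) = 66.53
Node u (S = 165): V_u = e^(−0.07)·[0.4971·0.0000 + 0.5029·5.7500] = 2.6963
Node d (S = 71.5): V_d = e^(−0.07)·[0.4971·5.7500 + 0.5029·66.5250] = 33.8605
Node 0 (S = 110): V_0 = e^(−0.07)·[0.4971·2.6963 + 0.5029·33.8605] = 17.1279

$17.13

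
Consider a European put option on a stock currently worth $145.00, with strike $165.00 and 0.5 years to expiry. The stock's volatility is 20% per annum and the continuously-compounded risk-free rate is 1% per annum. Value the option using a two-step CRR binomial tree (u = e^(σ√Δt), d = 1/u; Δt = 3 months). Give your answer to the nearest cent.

CRR parameters: u = e^(σ√Δt) = e^(0.2·√0.25) = 1.1052, d = 1/u = 0.9048
Per-period rate: rΔt = 0.01·0.25 = 0.0025, so R = e^0.0025 = 1.0025
Risk-neutral probability p = (e^0.0025 − 0.9048)/(1.1052 − 0.9048) = 0.0977/0.2003 = 0.4875
Terminal stock prices: S_uu = 177.1, S_ud = 145, S_dd = 118.7
Terminal payoffs (K − S): max(-12.1, 0) = 0, max(20, 0) = 20, max(46.28, 0) = 46.28
Node u (S = 160.2): V_u = e^(−0.0025)·[0.4875·0.0000 + 0.5125·20.0000] = 10.2241
Node d (S = 131.2): V_d = e^(−0.0025)·[0.4875·20.0000 + 0.5125·46.2840] = 33.3866
Node 0 (S = 145): V_0 = e^(−0.0025)·[0.4875·10.2241 + 0.5125·33.3866] = 22.0393

$22.04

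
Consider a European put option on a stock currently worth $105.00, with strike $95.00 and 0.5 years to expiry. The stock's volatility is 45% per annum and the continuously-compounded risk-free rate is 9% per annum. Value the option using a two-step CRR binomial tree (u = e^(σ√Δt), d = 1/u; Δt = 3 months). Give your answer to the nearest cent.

$6.86

CRR parameters: u = e^(σ√Δt) = e^(0.45·√0.25) = 1.2523, d = 1/u = 0.7985
Per-period rate: rΔt = 0.09·0.25 = 0.0225, so R = e^0.0225 = 1.0228
Risk-neutral probability p = (e^0.0225 − 0.7985)/(1.2523 − 0.7985) = 0.2242/0.4538 = 0.4941
Terminal stock prices: S_uu = 164.7, S_ud = 105, S_dd = 66.95
Terminal payoffs (K − S): max(-69.67, 0) = 0, max(-10, 0) = 0, max(28.05, 0) = 28.05
Node u (S = 131.5): V_u = e^(−0.0225)·[0.4941·0.0000 + 0.5059·0.0000] = 0.0000
Node d (S = 83.84): V_d = e^(−0.0225)·[0.4941·0.0000 + 0.5059·28.0490] = 13.8735
Node 0 (S = 105): V_0 = e^(−0.0225)·[0.4941·0.0000 + 0.5059·13.8735] = 6.8621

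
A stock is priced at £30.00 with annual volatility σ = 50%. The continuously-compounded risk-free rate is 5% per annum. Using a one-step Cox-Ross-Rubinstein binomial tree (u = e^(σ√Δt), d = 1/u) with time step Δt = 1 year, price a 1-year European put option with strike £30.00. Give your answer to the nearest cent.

CRR parameters: u = e^(σ√Δt) = e^(0.5·√1) = 1.6487, d = 1/u = 0.6065
Per-period rate: rΔt = 0.05·1 = 0.05, so R = e^0.05 = 1.0513
Risk-neutral probability p = (e^0.05 − 0.6065)/(1.6487 − 0.6065) = 0.4447/1.0422 = 0.4267
Terminal stock prices: S_u = 49.46, S_d = 18.2
Terminal payoffs (K − S): max(-19.46, 0) = 0, max(11.8, 0) = 11.8
Node 0 (S = 30): V_0 = e^(−0.05)·[0.4267·0.0000 + 0.5733·11.8041] = 6.4368

£6.44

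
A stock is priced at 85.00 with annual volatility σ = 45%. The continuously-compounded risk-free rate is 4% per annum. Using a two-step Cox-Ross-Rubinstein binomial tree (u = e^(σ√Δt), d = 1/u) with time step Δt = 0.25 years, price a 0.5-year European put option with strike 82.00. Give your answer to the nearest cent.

7.77

CRR parameters: u = e^(σ√Δt) = e^(0.45·√0.25) = 1.2523, d = 1/u = 0.7985
Per-period rate: rΔt = 0.04·0.25 = 0.01, so R = e^0.01 = 1.0101
Risk-neutral probability p = (e^0.01 − 0.7985)/(1.2523 − 0.7985) = 0.2115/0.4538 = 0.4661
Terminal stock prices: S_uu = 133.3, S_ud = 85, S_dd = 54.2
Terminal payoffs (K − S): max(-51.31, 0) = 0, max(-3, 0) = 0, max(27.8, 0) = 27.8
Node u (S = 106.4): V_u = e^(−0.01)·[0.4661·0.0000 + 0.5339·0.0000] = 0.0000
Node d (S = 67.87): V_d = e^(−0.01)·[0.4661·0.0000 + 0.5339·27.8016] = 14.6947
Node 0 (S = 85): V_0 = e^(−0.01)·[0.4661·0.0000 + 0.5339·14.6947] = 7.7670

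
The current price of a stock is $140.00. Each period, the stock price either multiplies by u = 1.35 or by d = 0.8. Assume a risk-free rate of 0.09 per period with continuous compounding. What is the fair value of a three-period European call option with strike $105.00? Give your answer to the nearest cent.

$62.40

Risk-neutral probability p = (e^0.09 − 0.8)/(1.35 − 0.8) = 0.2942/0.5500 = 0.5349
Terminal stock prices: S_uuu = 344.5, S_uud = 204.1, S_udd = 121, S_ddd = 71.68
Terminal payoffs (S − K): max(239.5, 0) = 239.5, max(99.12, 0) = 99.12, max(15.96, 0) = 15.96, max(-33.32, 0) = 0
Node uu (S = 255.2): V_uu = e^(−0.09)·[0.5349·239.4525 + 0.4651·99.1200] = 159.1872
Node ud (S = 151.2): V_ud = e^(−0.09)·[0.5349·99.1200 + 0.4651·15.9600] = 55.2372
Node dd (S = 89.6): V_dd = e^(−0.09)·[0.5349·15.9600 + 0.4651·0.0000] = 7.8017
Node u (S = 189): V_u = e^(−0.09)·[0.5349·159.1872 + 0.4651·55.2372] = 101.2966
Node d (S = 112): V_d = e^(−0.09)·[0.5349·55.2372 + 0.4651·7.8017] = 30.3180
Node 0 (S = 140): V_0 = e^(−0.09)·[0.5349·101.2966 + 0.4651·30.3180] = 62.4049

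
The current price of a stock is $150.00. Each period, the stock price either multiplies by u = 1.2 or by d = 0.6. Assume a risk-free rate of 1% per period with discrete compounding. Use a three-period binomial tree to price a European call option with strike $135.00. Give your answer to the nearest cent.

$38.46

Risk-neutral probability p = (1 + 0.01 − 0.6)/(1.2 − 0.6) = 0.4100/0.6000 = 0.6833
Terminal stock prices: S_uuu = 259.2, S_uud = 129.6, S_udd = 64.8, S_ddd = 32.4
Terminal payoffs (S − K): max(124.2, 0) = 124.2, max(-5.4, 0) = 0, max(-70.2, 0) = 0, max(-102.6, 0) = 0
Node uu (S = 216): V_uu = 1/1.01·[0.6833·124.2000 + 0.3167·0.0000] = 84.0297
Node ud (S = 108): V_ud = 1/1.01·[0.6833·0.0000 + 0.3167·0.0000] = 0.0000
Node dd (S = 54): V_dd = 1/1.01·[0.6833·0.0000 + 0.3167·0.0000] = 0.0000
Node u (S = 180): V_u = 1/1.01·[0.6833·84.0297 + 0.3167·0.0000] = 56.8518
Node d (S = 90): V_d = 1/1.01·[0.6833·0.0000 + 0.3167·0.0000] = 0.0000
Node 0 (S = 150): V_0 = 1/1.01·[0.6833·56.8518 + 0.3167·0.0000] = 38.4641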